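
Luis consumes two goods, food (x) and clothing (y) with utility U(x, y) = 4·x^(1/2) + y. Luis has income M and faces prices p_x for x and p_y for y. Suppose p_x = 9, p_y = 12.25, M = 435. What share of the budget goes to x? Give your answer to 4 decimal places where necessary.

share on x = 0.1533

Set MRS = p_x/p_y: 2·x^(−1/2) = p_x/p_y.
Thus x* = (2·p_y/p_x)² — independent of M — with the rest of income spent on y.
Plugging in: x* = (2·12.25/9)² = 7.4105, y* = 30.0658.
Expenditure on x: 9·7.4105 = 66.6944; share = 0.1533.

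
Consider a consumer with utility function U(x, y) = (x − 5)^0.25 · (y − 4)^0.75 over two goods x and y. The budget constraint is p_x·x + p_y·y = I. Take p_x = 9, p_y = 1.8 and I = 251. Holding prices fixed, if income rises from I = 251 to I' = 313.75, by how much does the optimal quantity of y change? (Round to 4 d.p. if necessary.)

Δy* = 26.1458

MRS = (1/3)·(y−4)/(x−5). Tangency with p_x/p_y gives y−4 = 3·(p_x/p_y)·(x−5).
Substituting into the budget: x* = 5 + 0.25·(I − 5·p_x − 4·p_y)/p_x, and y* = 4 + 0.75·(…)/p_y.
Discretionary income = 251 − 5·9 − 4·1.8 = 198.8; y* = 4 + 0.75·198.8/1.8 = 86.8333.
At I' = 313.75: y* = 112.9792. Change: 112.9792 − 86.8333 = 26.1458.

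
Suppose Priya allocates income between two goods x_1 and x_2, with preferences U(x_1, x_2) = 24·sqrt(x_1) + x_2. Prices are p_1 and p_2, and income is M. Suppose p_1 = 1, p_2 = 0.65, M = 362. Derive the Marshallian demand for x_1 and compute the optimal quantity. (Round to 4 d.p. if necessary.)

Utility is quasi-linear in x_2; the FOC for x_1 is 12/√x_1 = p_1/p_2.
Thus x_1* = (12·p_2/p_1)² — independent of M — with the rest of income spent on x_2.
Plugging in: x_1* = (12·0.65/1)² = 60.84.

x_1* = 60.84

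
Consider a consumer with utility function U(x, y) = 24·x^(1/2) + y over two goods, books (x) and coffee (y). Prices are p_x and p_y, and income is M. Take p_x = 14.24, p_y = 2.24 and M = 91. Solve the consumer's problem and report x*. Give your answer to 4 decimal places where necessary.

x* = 3.5632

Set MRS = p_x/p_y: 12·x^(−1/2) = p_x/p_y.
Solve: √x = 12·p_y/p_x, so x*(p_x,p_y) = (12·p_y/p_x)², and y* = (M − p_x·x*)/p_y.
Plugging in: x* = (12·2.24/14.24)² = 3.5632.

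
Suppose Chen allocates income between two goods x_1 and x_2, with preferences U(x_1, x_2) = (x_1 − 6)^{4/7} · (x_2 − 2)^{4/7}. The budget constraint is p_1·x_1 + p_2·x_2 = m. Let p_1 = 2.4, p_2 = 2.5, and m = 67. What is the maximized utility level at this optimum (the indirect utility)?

This is Cobb-Douglas in (x_1−6, x_2−2): tangency gives 4/7·p_2·(x_2−2) = 4/7·p_1·(x_1−6).
After buying the subsistence bundle (6, 2), a share 0.5 of the remaining income goes to x_1: x_1* = 6 + 0.5·(m − 6p_1 − 2p_2)/p_1.
Discretionary income = 67 − 6·2.4 − 2·2.5 = 47.6; x_1* = 6 + 0.5·47.6/2.4 = 15.9167; x_2* = 2 + 0.5·47.6/2.5 = 11.52.
Utility at the optimum: U(15.9167, 11.52) = 13.4454.

V = 13.4454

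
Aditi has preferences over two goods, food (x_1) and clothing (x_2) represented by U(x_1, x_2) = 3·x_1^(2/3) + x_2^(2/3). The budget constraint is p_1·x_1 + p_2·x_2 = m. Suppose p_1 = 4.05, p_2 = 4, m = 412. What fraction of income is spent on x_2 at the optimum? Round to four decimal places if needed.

MU_x_1 ∝ 3·x_1^(-1/3), MU_x_2 ∝ x_2^(-1/3), so MRS = 3·(x_2/x_1)^(1/3) = p_1/p_2.
Solve for the ratio: x_2/x_1 = [(1/3)·p_1/p_2]^(3).
With the ratio pinned down, the budget gives x_1* = m/(p_1 + p_2·(x_2/x_1)) and x_2* = (x_2/x_1)·x_1*.
Numerically x_2/x_1 = 0.038443, so x_1* = 412/(4.05 + 4·0.038443) = 98.0072 and x_2* = 0.038443·98.0072 = 3.7677.
Expenditure on x_2: 4·3.7677 = 15.0709; share = 0.0366.

share on x_2 = 0.0366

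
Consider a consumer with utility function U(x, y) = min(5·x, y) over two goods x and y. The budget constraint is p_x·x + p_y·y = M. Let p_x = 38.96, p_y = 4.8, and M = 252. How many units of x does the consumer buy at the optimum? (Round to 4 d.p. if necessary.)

x* = 4.0025

Leontief preferences: the optimum is at the kink where x/1 = y/5, i.e. y = 5·x.
Budget: p_x·x + p_y·5·x = M, so (p_x + 5·p_y)·x = M.
Demand: x*(p_x,p_y,M) = M/(p_x + 5·p_y), y* = 5·M/(p_x + 5·p_y).
Here 38.96 + 5·4.8 = 62.96, giving x* = 4.0025.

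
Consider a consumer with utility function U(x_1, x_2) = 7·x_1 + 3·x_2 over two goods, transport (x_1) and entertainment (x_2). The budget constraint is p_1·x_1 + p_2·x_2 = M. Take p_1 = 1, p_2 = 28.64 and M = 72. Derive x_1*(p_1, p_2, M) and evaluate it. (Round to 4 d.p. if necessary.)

Perfect substitutes: compare marginal utility per dollar. 7/p_1 vs 3/p_2 → 7 vs 0.1047.
x_1 gives more utility per dollar, so spend all income on x_1: x_1* = M/p_1, x_2* = 0.
Numerically: x_1* = 72, x_2* = 0.

x_1* = 72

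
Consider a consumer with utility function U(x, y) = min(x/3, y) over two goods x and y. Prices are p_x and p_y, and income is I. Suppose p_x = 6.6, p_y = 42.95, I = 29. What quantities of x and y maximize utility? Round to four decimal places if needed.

x* = 1.3865, y* = 0.4622

Here 3·6.6 + 42.95 = 62.75, giving x* = 1.3865 and y* = 0.4622.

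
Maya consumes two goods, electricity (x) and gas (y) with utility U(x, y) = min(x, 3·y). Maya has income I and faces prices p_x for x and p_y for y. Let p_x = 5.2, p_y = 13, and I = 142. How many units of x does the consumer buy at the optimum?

x* = 14.8951

Leontief preferences: the optimum is at the kink where x/3 = y/1, i.e. y = (1/3)·x.
Budget: p_x·x + p_y·(1/3)·x = I, so (3·p_x + p_y)·x = 3·I.
Demand: x*(p_x,p_y,I) = 3·I/(3·p_x + p_y), y* = I/(3·p_x + p_y).
Here 3·5.2 + 13 = 28.6, giving x* = 14.8951.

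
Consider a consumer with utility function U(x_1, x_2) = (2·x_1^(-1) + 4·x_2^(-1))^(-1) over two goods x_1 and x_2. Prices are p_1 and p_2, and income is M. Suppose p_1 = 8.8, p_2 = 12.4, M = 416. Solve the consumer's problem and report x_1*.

With the ratio pinned down, the budget gives x_1* = M/(p_1 + p_2·(x_2/x_1)) and x_2* = (x_2/x_1)·x_1*.
Numerically x_2/x_1 = 1.191367, so x_1* = 416/(8.8 + 12.4·1.191367) = 17.6473.

x_1* = 17.6473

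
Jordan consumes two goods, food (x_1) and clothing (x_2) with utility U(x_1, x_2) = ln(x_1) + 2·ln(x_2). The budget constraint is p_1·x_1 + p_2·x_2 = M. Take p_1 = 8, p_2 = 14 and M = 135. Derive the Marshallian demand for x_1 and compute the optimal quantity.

Demand: x_1*(p_1,p_2,M) = 1/3·M/p_1 and x_2* = 2/3·M/p_2.
At p_1=8, p_2=14, M=135: x_1* = 1/3·135/8 = 5.625.

x_1* = 5.625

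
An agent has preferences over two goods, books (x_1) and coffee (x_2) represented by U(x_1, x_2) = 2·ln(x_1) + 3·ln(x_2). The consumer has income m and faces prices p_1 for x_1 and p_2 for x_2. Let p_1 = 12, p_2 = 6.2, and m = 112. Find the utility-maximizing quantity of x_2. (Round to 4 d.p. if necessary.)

Tangency: MRS = (2/3)·x_2/x_1 = p_1/p_2.
So 2·p_2·x_2 = 3·p_1·x_1; combined with the budget, a share 0.4 of income goes to x_1.
Demand: x_1*(p_1,p_2,m) = 0.4·m/p_1 and x_2* = 0.6·m/p_2.
At p_1=12, p_2=6.2, m=112: x_2* = 0.6·112/6.2 = 10.8387.

x_2* = 10.8387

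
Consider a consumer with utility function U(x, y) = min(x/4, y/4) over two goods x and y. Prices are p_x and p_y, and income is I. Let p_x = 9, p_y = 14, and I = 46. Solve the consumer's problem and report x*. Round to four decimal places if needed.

With perfect complements, no substitution: consume in ratio x:y = 4:4.
Budget: p_x·x + p_y·x = I, so (4·p_x + 4·p_y)·x = 4·I.
Demand: x*(p_x,p_y,I) = 4·I/(4·p_x + 4·p_y), y* = 4·I/(4·p_x + 4·p_y).
Here 4·9 + 4·14 = 92, giving x* = 2.

x* = 2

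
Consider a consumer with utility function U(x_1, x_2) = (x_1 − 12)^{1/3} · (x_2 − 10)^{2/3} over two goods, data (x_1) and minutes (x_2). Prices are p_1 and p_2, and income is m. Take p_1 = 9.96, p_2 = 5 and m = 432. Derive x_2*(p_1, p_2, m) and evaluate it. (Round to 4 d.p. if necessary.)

x_2* = 44.9973

Discretionary income = 432 − 12·9.96 − 10·5 = 262.48; x_2* = 10 + 2/3·262.48/5 = 44.9973.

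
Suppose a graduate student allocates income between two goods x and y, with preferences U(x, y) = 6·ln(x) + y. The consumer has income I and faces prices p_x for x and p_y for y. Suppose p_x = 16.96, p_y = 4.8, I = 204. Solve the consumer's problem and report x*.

So x*(p_x,p_y) = 6·p_y/p_x, independent of income; and y* = (I − 6·p_y)/p_y.
At the given prices: x* = 6·4.8/16.96 = 1.6981.

x* = 1.6981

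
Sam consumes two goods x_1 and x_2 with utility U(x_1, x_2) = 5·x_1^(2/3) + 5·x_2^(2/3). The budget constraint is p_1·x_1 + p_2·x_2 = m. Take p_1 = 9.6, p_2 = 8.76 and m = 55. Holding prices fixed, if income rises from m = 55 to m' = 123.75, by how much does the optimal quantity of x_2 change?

Δx_2* = 4.2824

MU_x_1 ∝ 5·x_1^(-1/3), MU_x_2 ∝ 5·x_2^(-1/3), so MRS = (x_2/x_1)^(1/3) = p_1/p_2.
Hence x_2/x_1 = (p_1/p_2)^(1/(1/3)), i.e. raised to the 3 power.
With the ratio pinned down, the budget gives x_1* = m/(p_1 + p_2·(x_2/x_1)) and x_2* = (x_2/x_1)·x_1*.
Numerically x_2/x_1 = 1.316138, so x_1* = 55/(9.6 + 8.76·1.316138) = 2.603 and x_2* = 1.316138·2.603 = 3.4259.
At m' = 123.75: x_2* = 7.7083. Change: 7.7083 − 3.4259 = 4.2824.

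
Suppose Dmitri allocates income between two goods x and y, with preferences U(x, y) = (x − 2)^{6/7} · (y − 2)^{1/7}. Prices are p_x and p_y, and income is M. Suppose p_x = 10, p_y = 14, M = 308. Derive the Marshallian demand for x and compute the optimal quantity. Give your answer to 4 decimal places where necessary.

x* = 24.2857

Let x' = x−2, y' = y−2. MRS = 6·y'/x' = p_x/p_y.
Substituting into the budget: x* = 2 + 6/7·(M − 2·p_x − 2·p_y)/p_x, and y* = 2 + 1/7·(…)/p_y.
Discretionary income = 308 − 2·10 − 2·14 = 260; x* = 2 + 6/7·260/10 = 24.2857.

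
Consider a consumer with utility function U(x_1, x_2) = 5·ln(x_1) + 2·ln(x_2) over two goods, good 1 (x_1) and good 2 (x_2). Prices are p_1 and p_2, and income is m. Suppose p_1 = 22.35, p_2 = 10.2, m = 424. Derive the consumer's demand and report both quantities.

The MRS is (5/2)·x_2/x_1. Set MRS = p_1/p_2.
Rearranging, p_2·x_2 = (2/5)·p_1·x_1. Substituting into the budget gives p_1·x_1·(1 + (2/5)) = m.
Demand: x_1*(p_1,p_2,m) = 5/7·m/p_1 and x_2* = 2/7·m/p_2.
At p_1=22.35, p_2=10.2, m=424: x_1* = 5/7·424/22.35 = 13.5507, x_2* = 11.8768.

x_1* = 13.5507, x_2* = 11.8768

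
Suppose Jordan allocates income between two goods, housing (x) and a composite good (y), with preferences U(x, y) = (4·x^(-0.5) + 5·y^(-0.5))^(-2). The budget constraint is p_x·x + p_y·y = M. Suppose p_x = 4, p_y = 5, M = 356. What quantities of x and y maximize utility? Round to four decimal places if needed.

x* = 39.5556, y* = 39.5556

From the CES first-order condition, (4/5)·(y/x)^(1.5) = p_x/p_y.
Hence y/x = ((5/4)·p_x/p_y)^(1/(1.5)), i.e. raised to the 2/3 power.
With the ratio pinned down, the budget gives x* = M/(p_x + p_y·(y/x)) and y* = (y/x)·x*.
Numerically y/x = 1, so x* = 356/(4 + 5·1) = 39.5556 and y* = 1·39.5556 = 39.5556.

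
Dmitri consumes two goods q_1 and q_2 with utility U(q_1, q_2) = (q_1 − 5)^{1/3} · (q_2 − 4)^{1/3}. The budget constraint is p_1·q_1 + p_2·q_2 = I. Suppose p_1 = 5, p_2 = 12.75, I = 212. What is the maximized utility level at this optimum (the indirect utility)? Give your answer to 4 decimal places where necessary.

V = 4.1704

Let q_1' = q_1−5, q_2' = q_2−4. MRS = q_2'/q_1' = p_1/p_2.
After buying the subsistence bundle (5, 4), a share 0.5 of the remaining income goes to q_1: q_1* = 5 + 0.5·(I − 5p_1 − 4p_2)/p_1.
Discretionary income = 212 − 5·5 − 4·12.75 = 136; q_1* = 5 + 0.5·136/5 = 18.6; q_2* = 4 + 0.5·136/12.75 = 9.3333.
Utility at the optimum: U(18.6, 9.3333) = 4.1704.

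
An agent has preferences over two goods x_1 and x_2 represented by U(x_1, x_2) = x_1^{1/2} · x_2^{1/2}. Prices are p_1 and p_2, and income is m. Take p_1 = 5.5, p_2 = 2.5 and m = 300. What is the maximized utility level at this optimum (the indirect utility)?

Tangency: MRS = x_2/x_1 = p_1/p_2.
So 0.5·p_2·x_2 = 0.5·p_1·x_1; combined with the budget, a share 0.5 of income goes to x_1.
Demand: x_1*(p_1,p_2,m) = 0.5·m/p_1 and x_2* = 0.5·m/p_2.
At p_1=5.5, p_2=2.5, m=300: x_1* = 0.5·300/5.5 = 27.2727, x_2* = 60.
Utility at the optimum: U(27.2727, 60) = 40.452.

V = 40.452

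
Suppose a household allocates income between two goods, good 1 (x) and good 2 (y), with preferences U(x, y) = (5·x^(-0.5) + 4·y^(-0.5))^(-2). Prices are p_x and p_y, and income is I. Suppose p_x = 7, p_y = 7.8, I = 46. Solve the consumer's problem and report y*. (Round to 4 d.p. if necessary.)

MRS = MU_x/MU_y = (5/4)·(y/x)^(1.5). Set equal to p_x/p_y.
Hence y/x = ((4/5)·p_x/p_y)^(1/(1.5)), i.e. raised to the 2/3 power.
Substitute y = (y/x)·x into the budget: x* = I/(p_x + p_y·(y/x)).
Numerically y/x = 0.801793, so x* = 46/(7 + 7.8·0.801793) = 3.4707 and y* = 0.801793·3.4707 = 2.7827.

y* = 2.7827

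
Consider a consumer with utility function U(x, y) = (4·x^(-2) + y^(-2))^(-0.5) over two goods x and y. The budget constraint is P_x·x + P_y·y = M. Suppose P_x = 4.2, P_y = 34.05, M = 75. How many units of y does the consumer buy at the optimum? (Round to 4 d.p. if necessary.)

MU_x ∝ 4·x^(-3), MU_y ∝ y^(-3), so MRS = 4·(y/x)^(3) = P_x/P_y.
Hence y/x = ((1/4)·P_x/P_y)^(1/(3)), i.e. raised to the 1/3 power.
With the ratio pinned down, the budget gives x* = M/(P_x + P_y·(y/x)) and y* = (y/x)·x*.
Numerically y/x = 0.313587, so x* = 75/(4.2 + 34.05·0.313587) = 5.0411 and y* = 0.313587·5.0411 = 1.5808.

y* = 1.5808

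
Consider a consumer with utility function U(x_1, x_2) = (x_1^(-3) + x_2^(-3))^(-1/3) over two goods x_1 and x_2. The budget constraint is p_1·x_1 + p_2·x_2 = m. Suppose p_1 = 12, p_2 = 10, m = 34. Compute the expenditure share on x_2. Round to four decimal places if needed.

share on x_2 = 0.4659

MU_x_1 ∝ x_1^(-4), MU_x_2 ∝ x_2^(-4), so MRS = (x_2/x_1)^(4) = p_1/p_2.
Hence x_2/x_1 = (p_1/p_2)^(1/(4)), i.e. raised to the 0.25 power.
Substitute x_2 = (x_2/x_1)·x_1 into the budget: x_1* = m/(p_1 + p_2·(x_2/x_1)).
Numerically x_2/x_1 = 1.046635, so x_1* = 34/(12 + 10·1.046635) = 1.5134 and x_2* = 1.046635·1.5134 = 1.584.
Expenditure on x_2: 10·1.584 = 15.8395; share = 0.4659.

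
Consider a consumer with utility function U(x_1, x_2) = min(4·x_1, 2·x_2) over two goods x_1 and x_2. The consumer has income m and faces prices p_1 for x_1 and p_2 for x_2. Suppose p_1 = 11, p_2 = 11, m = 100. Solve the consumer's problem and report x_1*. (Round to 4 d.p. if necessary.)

x_1* = 3.0303

With perfect complements, no substitution: consume in ratio x_1:x_2 = 2:4.
Budget: p_1·x_1 + p_2·2·x_1 = m, so (2·p_1 + 4·p_2)·x_1 = 2·m.
Demand: x_1*(p_1,p_2,m) = 2·m/(2·p_1 + 4·p_2), x_2* = 4·m/(2·p_1 + 4·p_2).
Here 2·11 + 4·11 = 66, giving x_1* = 3.0303.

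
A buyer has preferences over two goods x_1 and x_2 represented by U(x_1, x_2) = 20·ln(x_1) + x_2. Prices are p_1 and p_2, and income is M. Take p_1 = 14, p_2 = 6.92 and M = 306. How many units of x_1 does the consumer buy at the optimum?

x_1* = 9.8857

So x_1*(p_1,p_2) = 20·p_2/p_1, independent of income; and x_2* = (M − 20·p_2)/p_2.
At the given prices: x_1* = 20·6.92/14 = 9.8857.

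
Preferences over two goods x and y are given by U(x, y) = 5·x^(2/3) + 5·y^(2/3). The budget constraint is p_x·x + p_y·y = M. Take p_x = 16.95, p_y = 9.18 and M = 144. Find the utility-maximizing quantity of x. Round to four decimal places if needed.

MRS = MU_x/MU_y = (y/x)^(1/3). Set equal to p_x/p_y.
Hence y/x = (p_x/p_y)^(1/(1/3)), i.e. raised to the 3 power.
With the ratio pinned down, the budget gives x* = M/(p_x + p_y·(y/x)) and y* = (y/x)·x*.
Numerically y/x = 6.294787, so x* = 144/(16.95 + 9.18·6.294787) = 1.9268.

x* = 1.9268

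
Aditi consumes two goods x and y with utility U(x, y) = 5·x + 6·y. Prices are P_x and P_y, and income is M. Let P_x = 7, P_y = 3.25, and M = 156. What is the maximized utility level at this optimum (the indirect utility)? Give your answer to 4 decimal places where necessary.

V = 288

y gives more utility per dollar, so spend all income on y: y* = M/P_y, x* = 0.
Numerically: x* = 0, y* = 48.
Utility at the optimum: U(0, 48) = 288.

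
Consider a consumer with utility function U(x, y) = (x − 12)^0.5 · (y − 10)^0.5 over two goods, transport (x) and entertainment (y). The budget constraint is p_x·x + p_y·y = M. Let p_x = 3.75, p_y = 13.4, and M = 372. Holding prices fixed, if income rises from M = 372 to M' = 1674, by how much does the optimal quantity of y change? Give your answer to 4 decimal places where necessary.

Δy* = 48.5821

MRS = (y−10)/(x−12). Tangency with p_x/p_y gives y−10 = (p_x/p_y)·(x−12).
After buying the subsistence bundle (12, 10), a share 0.5 of the remaining income goes to x: x* = 12 + 0.5·(M − 12p_x − 10p_y)/p_x.
Discretionary income = 372 − 12·3.75 − 10·13.4 = 193; y* = 10 + 0.5·193/13.4 = 17.2015.
At M' = 1674: y* = 65.7836. Change: 65.7836 − 17.2015 = 48.5821.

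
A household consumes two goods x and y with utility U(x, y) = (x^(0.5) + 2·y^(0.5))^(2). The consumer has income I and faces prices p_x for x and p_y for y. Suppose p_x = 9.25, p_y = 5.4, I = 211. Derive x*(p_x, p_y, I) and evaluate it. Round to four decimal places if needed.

With the ratio pinned down, the budget gives x* = I/(p_x + p_y·(y/x)) and y* = (y/x)·x*.
Numerically y/x = 11.736968, so x* = 211/(9.25 + 5.4·11.736968) = 2.9052.

x* = 2.9052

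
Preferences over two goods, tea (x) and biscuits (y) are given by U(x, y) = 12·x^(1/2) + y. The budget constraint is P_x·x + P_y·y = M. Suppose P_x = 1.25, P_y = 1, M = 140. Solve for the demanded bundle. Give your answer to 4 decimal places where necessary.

Utility is quasi-linear in y; the FOC for x is 6/√x = P_x/P_y.
Thus x* = (6·P_y/P_x)² — independent of M — with the rest of income spent on y.
Plugging in: x* = (6·1/1.25)² = 23.04, y* = 111.2.

x* = 23.04, y* = 111.2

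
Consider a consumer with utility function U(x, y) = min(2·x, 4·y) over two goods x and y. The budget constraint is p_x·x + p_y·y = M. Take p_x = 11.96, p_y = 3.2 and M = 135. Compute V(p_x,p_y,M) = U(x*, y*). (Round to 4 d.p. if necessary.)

V = 19.9115

Leontief preferences: the optimum is at the kink where x/4 = y/2, i.e. y = (1/2)·x.
Budget: p_x·x + p_y·(1/2)·x = M, so (4·p_x + 2·p_y)·x = 4·M.
Demand: x*(p_x,p_y,M) = 4·M/(4·p_x + 2·p_y), y* = 2·M/(4·p_x + 2·p_y).
Here 4·11.96 + 2·3.2 = 54.24, giving x* = 9.9558 and y* = 4.9779.
Utility at the optimum: U(9.9558, 4.9779) = 19.9115.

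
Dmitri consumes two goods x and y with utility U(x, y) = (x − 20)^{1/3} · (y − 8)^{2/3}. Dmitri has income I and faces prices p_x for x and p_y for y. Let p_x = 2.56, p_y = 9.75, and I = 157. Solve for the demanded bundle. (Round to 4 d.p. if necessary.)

x* = 23.6198, y* = 9.9009

MRS = (1/2)·(y−8)/(x−20). Tangency with p_x/p_y gives y−8 = 2·(p_x/p_y)·(x−20).
Substituting into the budget: x* = 20 + 1/3·(I − 20·p_x − 8·p_y)/p_x, and y* = 8 + 2/3·(…)/p_y.
Discretionary income = 157 − 20·2.56 − 8·9.75 = 27.8; x* = 20 + 1/3·27.8/2.56 = 23.6198; y* = 8 + 2/3·27.8/9.75 = 9.9009.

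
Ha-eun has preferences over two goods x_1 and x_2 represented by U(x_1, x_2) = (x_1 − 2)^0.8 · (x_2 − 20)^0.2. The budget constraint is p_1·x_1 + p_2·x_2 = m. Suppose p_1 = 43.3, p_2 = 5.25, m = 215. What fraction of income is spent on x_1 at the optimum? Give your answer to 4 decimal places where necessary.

share on x_1 = 0.4899

This is Cobb-Douglas in (x_1−2, x_2−20): tangency gives 0.8·p_2·(x_2−20) = 0.2·p_1·(x_1−2).
After buying the subsistence bundle (2, 20), a share 0.8 of the remaining income goes to x_1: x_1* = 2 + 0.8·(m − 2p_1 − 20p_2)/p_1.
Discretionary income = 215 − 2·43.3 − 20·5.25 = 23.4; x_1* = 2 + 0.8·23.4/43.3 = 2.4323; x_2* = 20 + 0.2·23.4/5.25 = 20.8914.
Expenditure on x_1: 43.3·2.4323 = 105.32; share = 0.4899.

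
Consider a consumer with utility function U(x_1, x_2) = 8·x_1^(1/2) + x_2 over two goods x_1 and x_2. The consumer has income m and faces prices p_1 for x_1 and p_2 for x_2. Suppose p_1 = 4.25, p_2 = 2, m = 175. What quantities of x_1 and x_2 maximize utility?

x_1* = 3.5433, x_2* = 79.9706

MU_x_1 = 4/√x_1, MU_x_2 = 1. Tangency: 4/√x_1 = p_1/p_2.
Thus x_1* = (4·p_2/p_1)² — independent of m — with the rest of income spent on x_2.
Plugging in: x_1* = (4·2/4.25)² = 3.5433, x_2* = 79.9706.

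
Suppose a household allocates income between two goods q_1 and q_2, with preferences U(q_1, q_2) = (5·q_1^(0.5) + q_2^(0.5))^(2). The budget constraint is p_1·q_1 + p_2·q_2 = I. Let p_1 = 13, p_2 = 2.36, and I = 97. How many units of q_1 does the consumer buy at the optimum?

q_1* = 6.1143

With the ratio pinned down, the budget gives q_1* = I/(p_1 + p_2·(q_2/q_1)) and q_2* = (q_2/q_1)·q_1*.
Numerically q_2/q_1 = 1.213732, so q_1* = 97/(13 + 2.36·1.213732) = 6.1143.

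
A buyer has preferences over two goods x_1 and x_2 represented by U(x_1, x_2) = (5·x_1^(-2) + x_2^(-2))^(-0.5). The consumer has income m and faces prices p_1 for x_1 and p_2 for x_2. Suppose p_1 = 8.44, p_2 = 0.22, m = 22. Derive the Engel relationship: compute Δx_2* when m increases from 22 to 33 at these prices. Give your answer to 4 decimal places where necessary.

From the CES first-order condition, 5·(x_2/x_1)^(3) = p_1/p_2.
Solve for the ratio: x_2/x_1 = [(1/5)·p_1/p_2]^(1/3).
With the ratio pinned down, the budget gives x_1* = m/(p_1 + p_2·(x_2/x_1)) and x_2* = (x_2/x_1)·x_1*.
Numerically x_2/x_1 = 1.972347, so x_1* = 22/(8.44 + 0.22·1.972347) = 2.4792 and x_2* = 1.972347·2.4792 = 4.8898.
At m' = 33: x_2* = 7.3347. Change: 7.3347 − 4.8898 = 2.4449.

Δx_2* = 2.4449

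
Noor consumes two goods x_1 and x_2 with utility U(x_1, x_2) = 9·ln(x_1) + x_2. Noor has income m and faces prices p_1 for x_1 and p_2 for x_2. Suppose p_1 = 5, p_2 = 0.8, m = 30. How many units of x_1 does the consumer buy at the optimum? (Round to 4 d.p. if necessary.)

Set MRS = p_1/p_2: (9/x_1)/1 = p_1/p_2.
So x_1*(p_1,p_2) = 9·p_2/p_1, independent of income; and x_2* = (m − 9·p_2)/p_2.
At the given prices: x_1* = 9·0.8/5 = 1.44.

x_1* = 1.44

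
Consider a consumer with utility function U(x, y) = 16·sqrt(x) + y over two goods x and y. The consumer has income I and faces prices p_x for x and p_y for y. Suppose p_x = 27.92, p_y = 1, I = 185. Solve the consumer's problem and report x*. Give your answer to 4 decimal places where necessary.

x* = 0.0821

Set MRS = p_x/p_y: 8·x^(−1/2) = p_x/p_y.
Thus x* = (8·p_y/p_x)² — independent of I — with the rest of income spent on y.
Plugging in: x* = (8·1/27.92)² = 0.0821.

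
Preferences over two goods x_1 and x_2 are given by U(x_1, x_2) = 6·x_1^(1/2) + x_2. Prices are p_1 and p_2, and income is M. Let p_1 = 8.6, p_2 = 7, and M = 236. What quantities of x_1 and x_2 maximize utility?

x_1* = 5.9627, x_2* = 26.3887

Thus x_1* = (3·p_2/p_1)² — independent of M — with the rest of income spent on x_2.
Plugging in: x_1* = (3·7/8.6)² = 5.9627, x_2* = 26.3887.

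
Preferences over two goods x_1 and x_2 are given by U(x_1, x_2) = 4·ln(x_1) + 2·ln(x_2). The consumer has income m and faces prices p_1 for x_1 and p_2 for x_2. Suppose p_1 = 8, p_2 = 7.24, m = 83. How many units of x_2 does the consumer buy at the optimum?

x_2* = 3.8214

Tangency: MRS = 2·x_2/x_1 = p_1/p_2.
Rearranging, p_2·x_2 = (1/2)·p_1·x_1. Substituting into the budget gives p_1·x_1·(1 + (1/2)) = m.
Demand: x_1*(p_1,p_2,m) = 2/3·m/p_1 and x_2* = 1/3·m/p_2.
At p_1=8, p_2=7.24, m=83: x_2* = 1/3·83/7.24 = 3.8214.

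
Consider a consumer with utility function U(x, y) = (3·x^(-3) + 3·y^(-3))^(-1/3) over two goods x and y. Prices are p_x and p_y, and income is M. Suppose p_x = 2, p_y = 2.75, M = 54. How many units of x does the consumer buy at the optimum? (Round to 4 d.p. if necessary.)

x* = 11.8954

Numerically y/x = 0.923473, so x* = 54/(2 + 2.75·0.923473) = 11.8954.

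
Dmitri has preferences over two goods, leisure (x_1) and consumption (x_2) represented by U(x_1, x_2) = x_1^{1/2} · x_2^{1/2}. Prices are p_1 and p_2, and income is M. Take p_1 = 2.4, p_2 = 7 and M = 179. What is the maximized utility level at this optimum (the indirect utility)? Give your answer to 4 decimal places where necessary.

V = 21.8358

MU_x_1/MU_x_2 = (0.5·x_2)/(0.5·x_1); tangency sets this equal to p_1/p_2.
So 0.5·p_2·x_2 = 0.5·p_1·x_1; combined with the budget, a share 0.5 of income goes to x_1.
Demand: x_1*(p_1,p_2,M) = 0.5·M/p_1 and x_2* = 0.5·M/p_2.
At p_1=2.4, p_2=7, M=179: x_1* = 0.5·179/2.4 = 37.2917, x_2* = 12.7857.
Utility at the optimum: U(37.2917, 12.7857) = 21.8358.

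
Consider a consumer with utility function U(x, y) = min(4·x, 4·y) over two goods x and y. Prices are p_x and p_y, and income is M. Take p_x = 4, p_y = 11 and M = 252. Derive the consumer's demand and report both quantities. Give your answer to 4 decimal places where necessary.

With perfect complements, no substitution: consume in ratio x:y = 4:4.
Budget: p_x·x + p_y·x = M, so (4·p_x + 4·p_y)·x = 4·M.
Demand: x*(p_x,p_y,M) = 4·M/(4·p_x + 4·p_y), y* = 4·M/(4·p_x + 4·p_y).
Here 4·4 + 4·11 = 60, giving x* = 16.8 and y* = 16.8.

x* = 16.8, y* = 16.8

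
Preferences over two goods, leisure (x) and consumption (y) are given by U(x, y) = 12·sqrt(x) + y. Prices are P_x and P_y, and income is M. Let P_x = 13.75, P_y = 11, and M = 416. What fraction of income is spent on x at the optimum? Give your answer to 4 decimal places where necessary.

share on x = 0.7615

MU_x = 6/√x, MU_y = 1. Tangency: 6/√x = P_x/P_y.
Thus x* = (6·P_y/P_x)² — independent of M — with the rest of income spent on y.
Plugging in: x* = (6·11/13.75)² = 23.04, y* = 9.0182.
Expenditure on x: 13.75·23.04 = 316.8; share = 0.7615.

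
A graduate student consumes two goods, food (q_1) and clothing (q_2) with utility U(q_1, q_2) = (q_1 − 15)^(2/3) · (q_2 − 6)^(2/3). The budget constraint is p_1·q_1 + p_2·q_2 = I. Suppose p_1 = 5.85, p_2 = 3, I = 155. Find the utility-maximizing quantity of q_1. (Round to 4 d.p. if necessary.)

q_1* = 19.2094

Let q_1' = q_1−15, q_2' = q_2−6. MRS = q_2'/q_1' = p_1/p_2.
Substituting into the budget: q_1* = 15 + 0.5·(I − 15·p_1 − 6·p_2)/p_1, and q_2* = 6 + 0.5·(…)/p_2.
Discretionary income = 155 − 15·5.85 − 6·3 = 49.25; q_1* = 15 + 0.5·49.25/5.85 = 19.2094.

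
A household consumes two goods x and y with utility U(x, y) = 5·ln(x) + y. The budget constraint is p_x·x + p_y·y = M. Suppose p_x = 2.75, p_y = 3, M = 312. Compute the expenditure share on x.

MU_x = 5/x, MU_y = 1. Tangency: 5/x = p_x/p_y.
So x*(p_x,p_y) = 5·p_y/p_x, independent of income; and y* = (M − 5·p_y)/p_y.
At the given prices: x* = 5·3/2.75 = 5.4545, and y* = 99.
Expenditure on x: 2.75·5.4545 = 15; share = 0.0481.

share on x = 0.0481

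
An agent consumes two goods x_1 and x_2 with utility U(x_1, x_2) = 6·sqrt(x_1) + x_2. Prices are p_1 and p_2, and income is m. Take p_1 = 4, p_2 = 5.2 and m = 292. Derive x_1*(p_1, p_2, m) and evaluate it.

Plugging in: x_1* = (3·5.2/4)² = 15.21.

x_1* = 15.21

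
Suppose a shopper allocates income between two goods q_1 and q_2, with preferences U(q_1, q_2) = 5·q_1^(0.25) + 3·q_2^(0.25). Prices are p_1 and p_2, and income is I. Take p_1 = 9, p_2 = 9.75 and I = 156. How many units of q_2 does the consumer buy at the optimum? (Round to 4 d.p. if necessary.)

MRS = MU_q_1/MU_q_2 = (5/3)·(q_2/q_1)^(0.75). Set equal to p_1/p_2.
Solve for the ratio: q_2/q_1 = [(3/5)·p_1/p_2]^(4/3).
With the ratio pinned down, the budget gives q_1* = I/(p_1 + p_2·(q_2/q_1)) and q_2* = (q_2/q_1)·q_1*.
Numerically q_2/q_1 = 0.454833, so q_1* = 156/(9 + 9.75·0.454833) = 11.6118 and q_2* = 0.454833·11.6118 = 5.2814.

q_2* = 5.2814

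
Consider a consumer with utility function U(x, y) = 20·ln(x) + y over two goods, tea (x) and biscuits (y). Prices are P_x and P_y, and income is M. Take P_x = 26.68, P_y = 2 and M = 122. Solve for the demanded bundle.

x* = 1.4993, y* = 41

Set MRS = P_x/P_y: (20/x)/1 = P_x/P_y.
So x*(P_x,P_y) = 20·P_y/P_x, independent of income; and y* = (M − 20·P_y)/P_y.
At the given prices: x* = 20·2/26.68 = 1.4993, and y* = 41.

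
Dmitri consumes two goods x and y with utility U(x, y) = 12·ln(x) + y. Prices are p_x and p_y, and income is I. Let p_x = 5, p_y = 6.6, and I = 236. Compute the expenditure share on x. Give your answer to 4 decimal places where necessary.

share on x = 0.3356

MU_x = 12/x, MU_y = 1. Tangency: 12/x = p_x/p_y.
So x*(p_x,p_y) = 12·p_y/p_x, independent of income; and y* = (I − 12·p_y)/p_y.
At the given prices: x* = 12·6.6/5 = 15.84, and y* = 23.7576.
Expenditure on x: 5·15.84 = 79.2; share = 0.3356.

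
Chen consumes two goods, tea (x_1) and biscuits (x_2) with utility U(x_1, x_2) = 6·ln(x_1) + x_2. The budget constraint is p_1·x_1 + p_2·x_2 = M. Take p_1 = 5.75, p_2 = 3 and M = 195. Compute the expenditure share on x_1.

Set MRS = p_1/p_2: (6/x_1)/1 = p_1/p_2.
So x_1*(p_1,p_2) = 6·p_2/p_1, independent of income; and x_2* = (M − 6·p_2)/p_2.
At the given prices: x_1* = 6·3/5.75 = 3.1304, and x_2* = 59.
Expenditure on x_1: 5.75·3.1304 = 18; share = 0.0923.

share on x_1 = 0.0923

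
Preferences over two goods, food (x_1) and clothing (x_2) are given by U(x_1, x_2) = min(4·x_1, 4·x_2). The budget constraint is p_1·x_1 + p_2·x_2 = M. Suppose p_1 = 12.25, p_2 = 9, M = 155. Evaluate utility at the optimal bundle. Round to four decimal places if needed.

With perfect complements, no substitution: consume in ratio x_1:x_2 = 4:4.
Budget: p_1·x_1 + p_2·x_1 = M, so (4·p_1 + 4·p_2)·x_1 = 4·M.
Demand: x_1*(p_1,p_2,M) = 4·M/(4·p_1 + 4·p_2), x_2* = 4·M/(4·p_1 + 4·p_2).
Here 4·12.25 + 4·9 = 85, giving x_1* = 7.2941 and x_2* = 7.2941.
Utility at the optimum: U(7.2941, 7.2941) = 29.1765.

V = 29.1765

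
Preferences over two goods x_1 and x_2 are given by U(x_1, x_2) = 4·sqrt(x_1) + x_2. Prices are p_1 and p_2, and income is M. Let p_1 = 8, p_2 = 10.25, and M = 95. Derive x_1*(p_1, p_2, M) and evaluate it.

x_1* = 6.5664

Set MRS = p_1/p_2: 2·x_1^(−1/2) = p_1/p_2.
Solve: √x_1 = 2·p_2/p_1, so x_1*(p_1,p_2) = (2·p_2/p_1)², and x_2* = (M − p_1·x_1*)/p_2.
Plugging in: x_1* = (2·10.25/8)² = 6.5664.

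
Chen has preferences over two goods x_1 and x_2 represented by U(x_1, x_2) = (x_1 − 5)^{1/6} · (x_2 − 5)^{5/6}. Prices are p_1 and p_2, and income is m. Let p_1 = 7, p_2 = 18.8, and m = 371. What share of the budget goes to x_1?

Let x_1' = x_1−5, x_2' = x_2−5. MRS = (1/5)·x_2'/x_1' = p_1/p_2.
After buying the subsistence bundle (5, 5), a share 1/6 of the remaining income goes to x_1: x_1* = 5 + 1/6·(m − 5p_1 − 5p_2)/p_1.
Discretionary income = 371 − 5·7 − 5·18.8 = 242; x_1* = 5 + 1/6·242/7 = 10.7619; x_2* = 5 + 5/6·242/18.8 = 15.727.
Expenditure on x_1: 7·10.7619 = 75.3333; share = 0.2031.

share on x_1 = 0.2031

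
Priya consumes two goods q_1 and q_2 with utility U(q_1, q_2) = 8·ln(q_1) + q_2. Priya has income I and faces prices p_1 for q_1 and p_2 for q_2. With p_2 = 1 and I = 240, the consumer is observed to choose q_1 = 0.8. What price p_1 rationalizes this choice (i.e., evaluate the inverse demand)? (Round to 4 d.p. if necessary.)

p_1 = 10

Set MRS = p_1/p_2: (8/q_1)/1 = p_1/p_2.
So q_1*(p_1,p_2) = 8·p_2/p_1, independent of income; and q_2* = (I − 8·p_2)/p_2.
Set q_1* = 0.8 in the demand function and solve for p_1: p_1 = 10.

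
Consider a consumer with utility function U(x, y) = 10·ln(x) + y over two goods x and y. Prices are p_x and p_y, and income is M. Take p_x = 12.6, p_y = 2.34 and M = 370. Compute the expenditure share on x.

Set MRS = p_x/p_y: (10/x)/1 = p_x/p_y.
So x*(p_x,p_y) = 10·p_y/p_x, independent of income; and y* = (M − 10·p_y)/p_y.
At the given prices: x* = 10·2.34/12.6 = 1.8571, and y* = 148.1197.
Expenditure on x: 12.6·1.8571 = 23.4; share = 0.0632.

share on x = 0.0632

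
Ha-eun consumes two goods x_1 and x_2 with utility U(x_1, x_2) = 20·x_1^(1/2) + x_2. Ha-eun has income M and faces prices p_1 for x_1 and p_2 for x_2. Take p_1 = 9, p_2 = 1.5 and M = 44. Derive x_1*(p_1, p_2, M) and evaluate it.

x_1* = 2.7778

Utility is quasi-linear in x_2; the FOC for x_1 is 10/√x_1 = p_1/p_2.
Solve: √x_1 = 10·p_2/p_1, so x_1*(p_1,p_2) = (10·p_2/p_1)², and x_2* = (M − p_1·x_1*)/p_2.
Plugging in: x_1* = (10·1.5/9)² = 2.7778.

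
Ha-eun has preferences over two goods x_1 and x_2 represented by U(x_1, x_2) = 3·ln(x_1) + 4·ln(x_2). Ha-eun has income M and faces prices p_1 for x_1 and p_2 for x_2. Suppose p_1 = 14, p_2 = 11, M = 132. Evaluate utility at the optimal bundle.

V = 11.8905

The MRS is (3/4)·x_2/x_1. Set MRS = p_1/p_2.
So 3·p_2·x_2 = 4·p_1·x_1; combined with the budget, a share 3/7 of income goes to x_1.
Demand: x_1*(p_1,p_2,M) = 3/7·M/p_1 and x_2* = 4/7·M/p_2.
At p_1=14, p_2=11, M=132: x_1* = 3/7·132/14 = 4.0408, x_2* = 6.8571.
Utility at the optimum: U(4.0408, 6.8571) = 11.8905.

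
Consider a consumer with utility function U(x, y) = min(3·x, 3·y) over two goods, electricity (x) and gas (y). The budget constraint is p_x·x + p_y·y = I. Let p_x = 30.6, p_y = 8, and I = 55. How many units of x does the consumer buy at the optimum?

Demand: x*(p_x,p_y,I) = 3·I/(3·p_x + 3·p_y), y* = 3·I/(3·p_x + 3·p_y).
Here 3·30.6 + 3·8 = 115.8, giving x* = 1.4249.

x* = 1.4249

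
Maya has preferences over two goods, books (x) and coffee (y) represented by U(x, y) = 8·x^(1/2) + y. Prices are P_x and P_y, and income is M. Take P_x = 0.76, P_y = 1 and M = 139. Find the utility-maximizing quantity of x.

x* = 27.7008

Solve: √x = 4·P_y/P_x, so x*(P_x,P_y) = (4·P_y/P_x)², and y* = (M − P_x·x*)/P_y.
Plugging in: x* = (4·1/0.76)² = 27.7008.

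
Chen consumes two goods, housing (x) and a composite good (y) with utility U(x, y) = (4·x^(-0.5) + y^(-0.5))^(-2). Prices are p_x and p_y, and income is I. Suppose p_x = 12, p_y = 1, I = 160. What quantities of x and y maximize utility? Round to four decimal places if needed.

x* = 11.3636, y* = 23.6372

Substitute y = (y/x)·x into the budget: x* = I/(p_x + p_y·(y/x)).
Numerically y/x = 2.080084, so x* = 160/(12 + 1·2.080084) = 11.3636 and y* = 2.080084·11.3636 = 23.6372.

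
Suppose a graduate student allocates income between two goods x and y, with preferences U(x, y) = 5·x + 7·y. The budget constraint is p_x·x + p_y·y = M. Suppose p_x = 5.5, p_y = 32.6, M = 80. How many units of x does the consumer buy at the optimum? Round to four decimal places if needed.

Linear utility — the consumer picks whichever good has higher MU/price: 5/5.5 = 0.9091 vs 7/32.6 = 0.2147.
x gives more utility per dollar, so spend all income on x: x* = M/p_x, y* = 0.
Numerically: x* = 14.5455, y* = 0.

x* = 14.5455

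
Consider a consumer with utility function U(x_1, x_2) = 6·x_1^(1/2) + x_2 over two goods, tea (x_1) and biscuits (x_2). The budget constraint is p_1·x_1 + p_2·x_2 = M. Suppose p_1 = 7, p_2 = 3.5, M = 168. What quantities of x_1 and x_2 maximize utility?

Set MRS = p_1/p_2: 3·x_1^(−1/2) = p_1/p_2.
Solve: √x_1 = 3·p_2/p_1, so x_1*(p_1,p_2) = (3·p_2/p_1)², and x_2* = (M − p_1·x_1*)/p_2.
Plugging in: x_1* = (3·3.5/7)² = 2.25, x_2* = 43.5.

x_1* = 2.25, x_2* = 43.5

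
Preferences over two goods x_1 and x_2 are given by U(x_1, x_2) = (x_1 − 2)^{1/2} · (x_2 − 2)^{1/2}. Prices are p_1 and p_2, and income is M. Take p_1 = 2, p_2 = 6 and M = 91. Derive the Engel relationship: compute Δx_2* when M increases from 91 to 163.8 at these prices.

Let x_1' = x_1−2, x_2' = x_2−2. MRS = x_2'/x_1' = p_1/p_2.
Substituting into the budget: x_1* = 2 + 0.5·(M − 2·p_1 − 2·p_2)/p_1, and x_2* = 2 + 0.5·(…)/p_2.
Discretionary income = 91 − 2·2 − 2·6 = 75; x_2* = 2 + 0.5·75/6 = 8.25.
At M' = 163.8: x_2* = 14.3167. Change: 14.3167 − 8.25 = 6.0667.

Δx_2* = 6.0667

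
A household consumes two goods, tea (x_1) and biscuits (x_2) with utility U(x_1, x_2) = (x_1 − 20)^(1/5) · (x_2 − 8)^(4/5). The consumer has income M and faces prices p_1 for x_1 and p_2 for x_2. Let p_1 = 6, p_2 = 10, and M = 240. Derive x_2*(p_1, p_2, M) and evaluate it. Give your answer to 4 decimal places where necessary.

MRS = (1/4)·(x_2−8)/(x_1−20). Tangency with p_1/p_2 gives x_2−8 = 4·(p_1/p_2)·(x_1−20).
Substituting into the budget: x_1* = 20 + 0.2·(M − 20·p_1 − 8·p_2)/p_1, and x_2* = 8 + 0.8·(…)/p_2.
Discretionary income = 240 − 20·6 − 8·10 = 40; x_2* = 8 + 0.8·40/10 = 11.2.

x_2* = 11.2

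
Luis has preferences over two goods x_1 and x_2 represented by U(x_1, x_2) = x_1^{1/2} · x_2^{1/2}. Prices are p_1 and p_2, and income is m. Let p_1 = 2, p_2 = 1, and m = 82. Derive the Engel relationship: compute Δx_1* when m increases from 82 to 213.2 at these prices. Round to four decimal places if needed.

Tangency: MRS = x_2/x_1 = p_1/p_2.
Rearranging, p_2·x_2 = p_1·x_1. Substituting into the budget gives p_1·x_1·(1 + 1) = m.
Demand: x_1*(p_1,p_2,m) = 0.5·m/p_1 and x_2* = 0.5·m/p_2.
At p_1=2, p_2=1, m=82: x_1* = 0.5·82/2 = 20.5.
At m' = 213.2: x_1* = 53.3. Change: 53.3 − 20.5 = 32.8.

Δx_1* = 32.8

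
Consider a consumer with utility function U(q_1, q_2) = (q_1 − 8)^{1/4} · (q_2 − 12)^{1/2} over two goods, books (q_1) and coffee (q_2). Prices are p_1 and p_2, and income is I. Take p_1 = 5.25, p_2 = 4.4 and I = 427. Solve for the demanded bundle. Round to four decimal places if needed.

MRS = (1/2)·(q_2−12)/(q_1−8). Tangency with p_1/p_2 gives q_2−12 = 2·(p_1/p_2)·(q_1−8).
After buying the subsistence bundle (8, 12), a share 1/3 of the remaining income goes to q_1: q_1* = 8 + 1/3·(I − 8p_1 − 12p_2)/p_1.
Discretionary income = 427 − 8·5.25 − 12·4.4 = 332.2; q_1* = 8 + 1/3·332.2/5.25 = 29.0921; q_2* = 12 + 2/3·332.2/4.4 = 62.3333.

q_1* = 29.0921, q_2* = 62.3333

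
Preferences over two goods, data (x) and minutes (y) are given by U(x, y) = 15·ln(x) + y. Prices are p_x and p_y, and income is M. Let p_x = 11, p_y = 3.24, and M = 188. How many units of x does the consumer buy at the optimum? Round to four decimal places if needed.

So x*(p_x,p_y) = 15·p_y/p_x, independent of income; and y* = (M − 15·p_y)/p_y.
At the given prices: x* = 15·3.24/11 = 4.4182.

x* = 4.4182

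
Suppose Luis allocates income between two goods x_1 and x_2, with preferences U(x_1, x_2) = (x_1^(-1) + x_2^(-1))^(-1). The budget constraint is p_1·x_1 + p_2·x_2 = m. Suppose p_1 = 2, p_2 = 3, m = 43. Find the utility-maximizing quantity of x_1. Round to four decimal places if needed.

MU_x_1 ∝ x_1^(-2), MU_x_2 ∝ x_2^(-2), so MRS = (x_2/x_1)^(2) = p_1/p_2.
Solve for the ratio: x_2/x_1 = [p_1/p_2]^(0.5).
Substitute x_2 = (x_2/x_1)·x_1 into the budget: x_1* = m/(p_1 + p_2·(x_2/x_1)).
Numerically x_2/x_1 = 0.816497, so x_1* = 43/(2 + 3·0.816497) = 9.664.

x_1* = 9.664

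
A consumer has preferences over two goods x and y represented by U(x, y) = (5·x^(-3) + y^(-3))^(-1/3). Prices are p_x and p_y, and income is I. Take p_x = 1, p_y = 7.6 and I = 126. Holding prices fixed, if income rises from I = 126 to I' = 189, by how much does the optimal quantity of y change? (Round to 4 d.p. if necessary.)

Δy* = 6.2482

MRS = MU_x/MU_y = 5·(y/x)^(4). Set equal to p_x/p_y.
Solve for the ratio: y/x = [(1/5)·p_x/p_y]^(0.25).
Substitute y = (y/x)·x into the budget: x* = I/(p_x + p_y·(y/x)).
Numerically y/x = 0.402767, so x* = 126/(1 + 7.6·0.402767) = 31.0266 and y* = 0.402767·31.0266 = 12.4965.
At I' = 189: y* = 18.7447. Change: 18.7447 − 12.4965 = 6.2482.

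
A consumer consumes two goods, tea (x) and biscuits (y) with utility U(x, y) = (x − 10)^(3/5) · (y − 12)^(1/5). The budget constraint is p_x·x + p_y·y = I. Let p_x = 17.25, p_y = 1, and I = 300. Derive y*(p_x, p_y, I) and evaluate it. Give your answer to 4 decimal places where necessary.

This is Cobb-Douglas in (x−10, y−12): tangency gives 0.6·p_y·(y−12) = 0.2·p_x·(x−10).
After buying the subsistence bundle (10, 12), a share 0.75 of the remaining income goes to x: x* = 10 + 0.75·(I − 10p_x − 12p_y)/p_x.
Discretionary income = 300 − 10·17.25 − 12·1 = 115.5; y* = 12 + 0.25·115.5/1 = 40.875.

y* = 40.875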